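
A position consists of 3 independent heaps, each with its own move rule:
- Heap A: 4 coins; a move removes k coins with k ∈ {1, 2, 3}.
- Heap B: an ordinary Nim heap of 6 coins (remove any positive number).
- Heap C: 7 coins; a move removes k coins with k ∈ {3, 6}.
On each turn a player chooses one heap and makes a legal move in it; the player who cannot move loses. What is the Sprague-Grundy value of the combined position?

4

Build the Grundy sequence for heap A with g(k) = mex{g(k−s) : s ∈ {1, 2, 3}, s ≤ k}:
k:     0  1  2  3  4
g(k):  0  1  2  3  0
So g(4) = 0.
Heap B is a plain Nim heap of size 6, so its Grundy value is 6.
Build the Grundy sequence for heap C with g(k) = mex{g(k−s) : s ∈ {3, 6}, s ≤ k}:
g(0) = mex{} = 0
g(1) = mex{} = 0
g(2) = mex{} = 0
g(3) = mex{0} = 1
g(4) = mex{0} = 1
g(5) = mex{0} = 1
g(6) = mex{0,1} = 2
g(7) = mex{0,1} = 2
So g(7) = 2.
The value of a disjunctive sum is the nim-sum of the parts.
Combined value = 0 ⊕ 6 ⊕ 2 = 4.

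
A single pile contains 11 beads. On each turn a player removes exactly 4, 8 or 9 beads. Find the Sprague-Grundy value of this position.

Build the Grundy sequence with g(k) = mex{g(k−s) : s ∈ {4, 8, 9}, s ≤ k}:
g(0) = mex{} = 0
g(1) = mex{} = 0
g(2) = mex{} = 0
g(3) = mex{} = 0
g(4) = mex{0} = 1
g(5) = mex{0} = 1
g(6) = mex{0} = 1
g(7) = mex{0} = 1
g(8) = mex{0,1} = 2
g(9) = mex{0,1} = 2
g(10) = mex{0,1} = 2
g(11) = mex{0,1} = 2
So g(11) = 2.

2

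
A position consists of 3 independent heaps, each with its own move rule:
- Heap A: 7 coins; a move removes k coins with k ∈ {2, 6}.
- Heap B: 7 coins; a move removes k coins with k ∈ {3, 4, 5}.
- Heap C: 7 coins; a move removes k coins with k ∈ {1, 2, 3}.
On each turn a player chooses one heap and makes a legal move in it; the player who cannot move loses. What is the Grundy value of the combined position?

0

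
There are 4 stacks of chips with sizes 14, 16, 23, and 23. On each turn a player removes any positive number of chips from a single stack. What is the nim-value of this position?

Nim-sum: 14 XOR 16 XOR 23 XOR 23 = 30.

30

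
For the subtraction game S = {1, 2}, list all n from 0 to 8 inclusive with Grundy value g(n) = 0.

Grundy values for subtraction set {1, 2}:
g(0) = mex{} = 0
g(1) = mex{0} = 1
g(2) = mex{0,1} = 2
g(3) = mex{1,2} = 0
g(4) = mex{0,2} = 1
g(5) = mex{0,1} = 2
g(6) = mex{1,2} = 0
g(7) = mex{0,2} = 1
g(8) = mex{0,1} = 2
The P-positions (g = 0) in 0..8 are 0, 3, 6.

0, 3, 6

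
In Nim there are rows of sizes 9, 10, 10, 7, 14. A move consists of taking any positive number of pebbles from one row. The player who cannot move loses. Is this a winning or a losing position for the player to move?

Losing position

Nim-sum: 9 ⊕ 10 ⊕ 10 ⊕ 7 ⊕ 14 = 0.
The nim-sum is 0, so this is a P-position: the player to move is in a losing position under optimal play.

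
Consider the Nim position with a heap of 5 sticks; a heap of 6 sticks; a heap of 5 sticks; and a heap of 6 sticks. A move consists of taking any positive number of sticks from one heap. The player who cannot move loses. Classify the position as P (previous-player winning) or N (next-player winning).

P-position

Compute the nim-sum pairwise:
5 ^ 6 = 3
3 ^ 5 = 6
6 ^ 6 = 0
The nim-sum is 0, so this is a P-position: the player to move is in a losing position under optimal play.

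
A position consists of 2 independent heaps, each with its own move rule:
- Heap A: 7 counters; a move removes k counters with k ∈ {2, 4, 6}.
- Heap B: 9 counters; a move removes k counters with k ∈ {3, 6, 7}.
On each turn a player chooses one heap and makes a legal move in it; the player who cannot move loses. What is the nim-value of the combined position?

Grundy values for heap A (subtraction set {2, 4, 6}):
g(0) = mex{} = 0
g(1) = mex{} = 0
g(2) = mex{0} = 1
g(3) = mex{0} = 1
g(4) = mex{0,1} = 2
g(5) = mex{0,1} = 2
g(6) = mex{0,1,2} = 3
g(7) = mex{0,1,2} = 3
So g(7) = 3.
For heap B, compute g(0), g(1), … with moves {3, 6, 7}:
k:     0  1  2  3  4  5  6  7  8  9
g(k):  0  0  0  1  1  1  2  2  2  3
So g(9) = 3.
The value of a disjunctive sum is the nim-sum of the parts.
Combined value = 3 ⊕ 3 = 0.

0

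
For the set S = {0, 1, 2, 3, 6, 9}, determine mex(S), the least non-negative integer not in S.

4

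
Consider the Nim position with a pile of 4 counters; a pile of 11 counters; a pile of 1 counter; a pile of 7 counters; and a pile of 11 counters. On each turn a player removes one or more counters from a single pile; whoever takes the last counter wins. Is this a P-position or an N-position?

Compute the nim-sum pairwise:
4 XOR 11 = 15
15 XOR 1 = 14
14 XOR 7 = 9
9 XOR 11 = 2
The nim-sum is 2 ≠ 0, so this is an N-position: the player to move can win.

N-position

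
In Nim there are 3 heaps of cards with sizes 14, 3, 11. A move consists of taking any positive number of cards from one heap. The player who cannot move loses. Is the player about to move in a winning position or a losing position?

Winning position

Write each in binary and XOR column by column:
  1110  (14)
  0011  (3)
  1011  (11)
  ----
  0110  (6)
The nim-sum is 6 ≠ 0, so this is an N-position: the player to move can win.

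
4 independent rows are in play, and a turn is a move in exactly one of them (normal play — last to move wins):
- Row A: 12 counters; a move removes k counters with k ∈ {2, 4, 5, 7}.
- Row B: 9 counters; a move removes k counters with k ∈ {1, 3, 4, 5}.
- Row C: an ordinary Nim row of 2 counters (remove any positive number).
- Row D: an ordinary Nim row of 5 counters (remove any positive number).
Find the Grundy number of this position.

7

Build the Grundy sequence for row A with g(k) = mex{g(k−s) : s ∈ {2, 4, 5, 7}, s ≤ k}:
g(0) = mex{} = 0
g(1) = mex{} = 0
g(2) = mex{0} = 1
g(3) = mex{0} = 1
g(4) = mex{0,1} = 2
g(5) = mex{0,1} = 2
g(6) = mex{0,1,2} = 3
g(7) = mex{0,1,2} = 3
g(8) = mex{0,1,2,3} = 4
g(9) = mex{1,2,3} = 0
g(10) = mex{1,2,3,4} = 0
g(11) = mex{0,2,3} = 1
g(12) = mex{0,2,3,4} = 1
So g(12) = 1.
Grundy values for row B (subtraction set {1, 3, 4, 5}):
k:     0  1  2  3  4  5  6  7  8  9
g(k):  0  1  0  1  2  3  2  3  0  1
So g(9) = 1.
Row C is a plain Nim row of size 2, so its Grundy value is 2.
Row D is a plain Nim row of size 5, so its Grundy value is 5.
By the Sprague-Grundy theorem, the Grundy value of a sum of independent games is the XOR of the component values.
Combined value = 1 ⊕ 1 ⊕ 2 ⊕ 5 = 7.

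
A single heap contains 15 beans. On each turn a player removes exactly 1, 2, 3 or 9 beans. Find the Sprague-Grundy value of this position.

Build the Grundy sequence with g(k) = mex{g(k−s) : s ∈ {1, 2, 3, 9}, s ≤ k}:
k:     0  1  2  3  4  5  6  7  8  9 10 11 12 13 14 15
g(k):  0  1  2  3  0  1  2  3  0  1  2  3  0  1  2  3
So g(15) = 3.

3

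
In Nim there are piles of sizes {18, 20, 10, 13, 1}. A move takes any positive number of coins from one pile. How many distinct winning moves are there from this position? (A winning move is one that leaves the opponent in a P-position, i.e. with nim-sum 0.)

Nim-sum: 18 ^ 20 ^ 10 ^ 13 ^ 1 = 0.
The nim-sum is already 0, so every move leaves a nonzero nim-sum — there are no winning moves.

0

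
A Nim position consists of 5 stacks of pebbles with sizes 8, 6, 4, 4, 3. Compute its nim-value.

Compute the nim-sum pairwise:
8 ⊕ 6 = 14
14 ⊕ 4 = 10
10 ⊕ 4 = 14
14 ⊕ 3 = 13

13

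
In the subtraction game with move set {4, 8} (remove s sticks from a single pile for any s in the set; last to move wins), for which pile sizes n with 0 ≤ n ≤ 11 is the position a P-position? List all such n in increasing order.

0, 1, 2, 3

Compute g(0), g(1), … for moves {4, 8}:
g(0) = mex{} = 0
g(1) = mex{} = 0
g(2) = mex{} = 0
g(3) = mex{} = 0
g(4) = mex{0} = 1
g(5) = mex{0} = 1
g(6) = mex{0} = 1
g(7) = mex{0} = 1
g(8) = mex{0,1} = 2
g(9) = mex{0,1} = 2
g(10) = mex{0,1} = 2
g(11) = mex{0,1} = 2
The P-positions (g = 0) in 0..11 are 0, 1, 2, 3.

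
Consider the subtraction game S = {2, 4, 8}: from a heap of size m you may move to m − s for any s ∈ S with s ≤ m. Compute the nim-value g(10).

2

Grundy values for subtraction set {2, 4, 8}:
k:     0  1  2  3  4  5  6  7  8  9 10
g(k):  0  0  1  1  2  2  0  0  1  1  2
So g(10) = 2.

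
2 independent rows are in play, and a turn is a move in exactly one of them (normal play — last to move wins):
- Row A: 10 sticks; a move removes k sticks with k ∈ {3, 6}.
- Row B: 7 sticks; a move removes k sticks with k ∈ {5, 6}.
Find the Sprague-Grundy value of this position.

1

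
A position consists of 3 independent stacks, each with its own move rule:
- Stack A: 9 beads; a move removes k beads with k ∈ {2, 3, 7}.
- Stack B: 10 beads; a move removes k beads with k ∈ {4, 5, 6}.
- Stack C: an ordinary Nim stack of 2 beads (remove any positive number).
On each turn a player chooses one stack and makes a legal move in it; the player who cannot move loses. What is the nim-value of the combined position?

0

Grundy values for stack A (subtraction set {2, 3, 7}):
k:     0  1  2  3  4  5  6  7  8  9
g(k):  0  0  1  1  2  0  0  1  1  2
So g(9) = 2.
Build the Grundy sequence for stack B with g(k) = mex{g(k−s) : s ∈ {4, 5, 6}, s ≤ k}:
g(0) = mex{} = 0
g(1) = mex{} = 0
g(2) = mex{} = 0
g(3) = mex{} = 0
g(4) = mex{0} = 1
g(5) = mex{0} = 1
g(6) = mex{0} = 1
g(7) = mex{0} = 1
g(8) = mex{0,1} = 2
g(9) = mex{0,1} = 2
g(10) = mex{1} = 0
So g(10) = 0.
Stack C is a plain Nim stack of size 2, so its Grundy value is 2.
The value of a disjunctive sum is the nim-sum of the parts.
Combined value = 2 ⊕ 0 ⊕ 2 = 0.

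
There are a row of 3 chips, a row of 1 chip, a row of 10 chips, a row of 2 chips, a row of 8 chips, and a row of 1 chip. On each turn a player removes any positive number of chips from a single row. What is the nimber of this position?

3

Compute the nim-sum pairwise:
3 ⊕ 1 = 2
2 ⊕ 10 = 8
8 ⊕ 2 = 10
10 ⊕ 8 = 2
2 ⊕ 1 = 3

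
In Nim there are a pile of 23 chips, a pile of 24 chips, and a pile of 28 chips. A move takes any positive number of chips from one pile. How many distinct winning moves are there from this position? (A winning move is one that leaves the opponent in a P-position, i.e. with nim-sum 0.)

Compute the nim-sum pairwise:
23 XOR 24 = 15
15 XOR 28 = 19
The overall nim-sum is X = 19. A pile of size p has a winning move iff p XOR X < p (reduce it to p XOR X).
  23: 23 XOR 19 = 4 < 23 — winning move (to 4).
  24: 24 XOR 19 = 11 < 24 — winning move (to 11).
  28: 28 XOR 19 = 15 < 28 — winning move (to 15).
That gives 3 winning moves.

3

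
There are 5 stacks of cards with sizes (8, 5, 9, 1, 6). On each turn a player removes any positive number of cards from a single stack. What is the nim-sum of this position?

3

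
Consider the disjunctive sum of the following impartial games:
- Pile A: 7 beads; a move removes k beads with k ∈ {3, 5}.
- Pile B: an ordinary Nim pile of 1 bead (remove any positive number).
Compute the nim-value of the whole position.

For pile A, compute g(0), g(1), … with moves {3, 5}:
k:     0  1  2  3  4  5  6  7
g(k):  0  0  0  1  1  1  2  2
So g(7) = 2.
Pile B is a plain Nim pile of size 1, so its Grundy value is 1.
By the Sprague-Grundy theorem, the Grundy value of a sum of independent games is the XOR of the component values.
Combined value = 2 ⊕ 1 = 3.

3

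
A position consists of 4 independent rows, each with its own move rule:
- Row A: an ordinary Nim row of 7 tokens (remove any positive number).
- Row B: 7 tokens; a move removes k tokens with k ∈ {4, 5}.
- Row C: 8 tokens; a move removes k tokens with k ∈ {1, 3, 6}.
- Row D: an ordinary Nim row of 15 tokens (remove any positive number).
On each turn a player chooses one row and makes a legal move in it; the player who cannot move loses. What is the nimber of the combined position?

Row A is a plain Nim row of size 7, so its Grundy value is 7.
For row B, compute g(0), g(1), … with moves {4, 5}:
k:     0  1  2  3  4  5  6  7
g(k):  0  0  0  0  1  1  1  1
So g(7) = 1.
Build the Grundy sequence for row C with g(k) = mex{g(k−s) : s ∈ {1, 3, 6}, s ≤ k}:
g(0) = mex{} = 0
g(1) = mex{0} = 1
g(2) = mex{1} = 0
g(3) = mex{0} = 1
g(4) = mex{1} = 0
g(5) = mex{0} = 1
g(6) = mex{0,1} = 2
g(7) = mex{0,1,2} = 3
g(8) = mex{0,1,3} = 2
So g(8) = 2.
Row D is a plain Nim row of size 15, so its Grundy value is 15.
By the Sprague-Grundy theorem, the Grundy value of a sum of independent games is the XOR of the component values.
Combined value = 7 XOR 1 XOR 2 XOR 15 = 11.

11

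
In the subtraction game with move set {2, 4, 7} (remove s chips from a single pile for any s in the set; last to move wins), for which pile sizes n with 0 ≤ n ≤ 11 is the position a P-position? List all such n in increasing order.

0, 1, 6, 9

Build the Grundy sequence with g(k) = mex{g(k−s) : s ∈ {2, 4, 7}, s ≤ k}:
k:     0  1  2  3  4  5  6  7  8  9 10 11
g(k):  0  0  1  1  2  2  0  3  1  0  2  1
The P-positions (g = 0) in 0..11 are 0, 1, 6, 9.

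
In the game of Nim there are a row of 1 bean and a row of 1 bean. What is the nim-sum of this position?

Compute the nim-sum pairwise:
1 XOR 1 = 0

0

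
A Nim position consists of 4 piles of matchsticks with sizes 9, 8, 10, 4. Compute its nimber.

Nim-sum: 9 ^ 8 ^ 10 ^ 4 = 15.

15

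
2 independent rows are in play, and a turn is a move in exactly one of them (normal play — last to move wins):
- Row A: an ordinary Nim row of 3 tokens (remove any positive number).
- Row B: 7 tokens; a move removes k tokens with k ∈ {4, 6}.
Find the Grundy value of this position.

Row A is a plain Nim row of size 3, so its Grundy value is 3.
Build the Grundy sequence for row B with g(k) = mex{g(k−s) : s ∈ {4, 6}, s ≤ k}:
k:     0  1  2  3  4  5  6  7
g(k):  0  0  0  0  1  1  1  1
So g(7) = 1.
By the Sprague-Grundy theorem, the Grundy value of a sum of independent games is the XOR of the component values.
Combined value = 3 ⊕ 1 = 2.

2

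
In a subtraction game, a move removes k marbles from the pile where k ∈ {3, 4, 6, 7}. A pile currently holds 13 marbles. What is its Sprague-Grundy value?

1

Grundy values for subtraction set {3, 4, 6, 7}:
k:     0  1  2  3  4  5  6  7  8  9 10 11 12 13
g(k):  0  0  0  1  1  1  2  2  2  3  0  0  0  1
So g(13) = 1.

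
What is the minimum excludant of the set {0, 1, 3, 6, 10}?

The values 0, 1 are all present; 2 is the first non-negative integer missing from the set.

2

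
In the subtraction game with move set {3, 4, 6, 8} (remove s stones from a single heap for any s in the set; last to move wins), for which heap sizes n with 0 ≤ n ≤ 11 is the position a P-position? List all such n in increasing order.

Grundy values for subtraction set {3, 4, 6, 8}:
k:     0  1  2  3  4  5  6  7  8  9 10 11
g(k):  0  0  0  1  1  1  2  2  2  3  3  0
The P-positions (g = 0) in 0..11 are 0, 1, 2, 11.

0, 1, 2, 11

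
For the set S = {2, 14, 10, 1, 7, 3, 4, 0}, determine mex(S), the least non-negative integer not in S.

The values 0, 1, 2, 3, 4 are all present; 5 is the first non-negative integer missing from the set.

5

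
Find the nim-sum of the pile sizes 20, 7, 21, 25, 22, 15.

Nim-sum: 20 ^ 7 ^ 21 ^ 25 ^ 22 ^ 15 = 6.

6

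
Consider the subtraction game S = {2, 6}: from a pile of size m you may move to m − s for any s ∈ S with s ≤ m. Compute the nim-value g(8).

0

Compute g(0), g(1), … for moves {2, 6}:
k:     0  1  2  3  4  5  6  7  8
g(k):  0  0  1  1  0  0  1  1  0
So g(8) = 0.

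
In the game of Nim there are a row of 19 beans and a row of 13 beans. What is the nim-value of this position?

Compute the nim-sum pairwise:
19 ^ 13 = 30

30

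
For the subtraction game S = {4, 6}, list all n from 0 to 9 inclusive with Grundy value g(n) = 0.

0, 1, 2, 3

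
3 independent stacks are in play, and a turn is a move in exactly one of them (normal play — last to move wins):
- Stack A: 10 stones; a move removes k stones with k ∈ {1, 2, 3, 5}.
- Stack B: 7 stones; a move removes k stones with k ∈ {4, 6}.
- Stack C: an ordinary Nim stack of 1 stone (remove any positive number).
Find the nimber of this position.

2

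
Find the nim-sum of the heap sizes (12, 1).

Compute the nim-sum pairwise:
12 XOR 1 = 13

13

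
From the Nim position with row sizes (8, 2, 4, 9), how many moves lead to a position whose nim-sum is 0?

1

Nim-sum: 8 XOR 2 XOR 4 XOR 9 = 7.
The overall nim-sum is X = 7. A row of size p has a winning move iff p XOR X < p (reduce it to p XOR X).
  8: 8 XOR 7 = 15 ≥ 8 — no move.
  2: 2 XOR 7 = 5 ≥ 2 — no move.
  4: 4 XOR 7 = 3 < 4 — winning move (to 3).
  9: 9 XOR 7 = 14 ≥ 9 — no move.
That gives 1 winning move.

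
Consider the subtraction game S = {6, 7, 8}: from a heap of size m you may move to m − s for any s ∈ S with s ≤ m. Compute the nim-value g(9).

Grundy values for subtraction set {6, 7, 8}:
k:     0  1  2  3  4  5  6  7  8  9
g(k):  0  0  0  0  0  0  1  1  1  1
So g(9) = 1.

1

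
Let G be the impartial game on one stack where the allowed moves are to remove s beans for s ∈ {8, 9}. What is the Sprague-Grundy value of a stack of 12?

1

Build the Grundy sequence with g(k) = mex{g(k−s) : s ∈ {8, 9}, s ≤ k}:
g(0) = mex{} = 0
g(1) = mex{} = 0
g(2) = mex{} = 0
g(3) = mex{} = 0
g(4) = mex{} = 0
g(5) = mex{} = 0
g(6) = mex{} = 0
g(7) = mex{} = 0
g(8) = mex{0} = 1
g(9) = mex{0} = 1
g(10) = mex{0} = 1
g(11) = mex{0} = 1
g(12) = mex{0} = 1
So g(12) = 1.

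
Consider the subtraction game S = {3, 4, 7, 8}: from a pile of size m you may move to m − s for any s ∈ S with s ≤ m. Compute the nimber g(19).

2

Build the Grundy sequence with g(k) = mex{g(k−s) : s ∈ {3, 4, 7, 8}, s ≤ k}:
k:     0  1  2  3  4  5  6  7  8  9 10 11 12 13 14 15 16 17 18 19
g(k):  0  0  0  1  1  1  2  2  2  3  3  0  0  0  1  1  1  2  2  2
So g(19) = 2.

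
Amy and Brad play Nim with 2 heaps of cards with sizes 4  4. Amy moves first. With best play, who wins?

Nim-sum: 4 ^ 4 = 0.
The nim-sum is 0, so this is a P-position: the player to move is in a losing position under optimal play; Amy is about to move from it and so loses — Brad wins.

Brad wins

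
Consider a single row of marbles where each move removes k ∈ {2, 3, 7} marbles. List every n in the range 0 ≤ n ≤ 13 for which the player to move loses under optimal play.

0, 1, 5, 6, 10, 11

Compute g(0), g(1), … for moves {2, 3, 7}:
g(0) = mex{} = 0
g(1) = mex{} = 0
g(2) = mex{0} = 1
g(3) = mex{0} = 1
g(4) = mex{0,1} = 2
g(5) = mex{1} = 0
g(6) = mex{1,2} = 0
g(7) = mex{0,2} = 1
g(8) = mex{0} = 1
g(9) = mex{0,1} = 2
g(10) = mex{1} = 0
g(11) = mex{1,2} = 0
g(12) = mex{0,2} = 1
g(13) = mex{0} = 1
The P-positions (g = 0) in 0..13 are 0, 1, 5, 6, 10, 11.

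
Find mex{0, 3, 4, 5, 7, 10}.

0 is in the set but 1 is not, so the mex is 1.

1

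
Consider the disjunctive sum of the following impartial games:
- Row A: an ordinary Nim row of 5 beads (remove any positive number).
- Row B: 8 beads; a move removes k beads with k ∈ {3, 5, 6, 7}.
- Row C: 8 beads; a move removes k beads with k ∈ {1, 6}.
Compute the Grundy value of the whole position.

6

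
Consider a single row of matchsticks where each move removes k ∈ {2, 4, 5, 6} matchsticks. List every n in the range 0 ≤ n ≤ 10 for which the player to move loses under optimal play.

0, 1, 8, 9

Compute g(0), g(1), … for moves {2, 4, 5, 6}:
k:     0  1  2  3  4  5  6  7  8  9 10
g(k):  0  0  1  1  2  2  3  3  0  0  1
The P-positions (g = 0) in 0..10 are 0, 1, 8, 9.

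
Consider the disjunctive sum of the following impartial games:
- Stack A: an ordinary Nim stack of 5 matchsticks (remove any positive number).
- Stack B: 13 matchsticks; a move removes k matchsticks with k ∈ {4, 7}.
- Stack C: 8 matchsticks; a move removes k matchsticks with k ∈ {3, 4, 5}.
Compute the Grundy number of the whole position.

5

Stack A is a plain Nim stack of size 5, so its Grundy value is 5.
Grundy values for stack B (subtraction set {4, 7}):
g(0) = mex{} = 0
g(1) = mex{} = 0
g(2) = mex{} = 0
g(3) = mex{} = 0
g(4) = mex{0} = 1
g(5) = mex{0} = 1
g(6) = mex{0} = 1
g(7) = mex{0} = 1
g(8) = mex{0,1} = 2
g(9) = mex{0,1} = 2
g(10) = mex{0,1} = 2
g(11) = mex{1} = 0
g(12) = mex{1,2} = 0
g(13) = mex{1,2} = 0
So g(13) = 0.
Grundy values for stack C (subtraction set {3, 4, 5}):
k:     0  1  2  3  4  5  6  7  8
g(k):  0  0  0  1  1  1  2  2  0
So g(8) = 0.
The value of a disjunctive sum is the nim-sum of the parts.
Combined value = 5 XOR 0 XOR 0 = 5.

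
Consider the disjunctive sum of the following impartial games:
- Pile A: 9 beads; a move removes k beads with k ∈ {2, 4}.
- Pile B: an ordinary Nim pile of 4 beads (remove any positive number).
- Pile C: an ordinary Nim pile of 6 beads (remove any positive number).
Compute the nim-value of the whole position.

3

Grundy values for pile A (subtraction set {2, 4}):
g(0) = mex{} = 0
g(1) = mex{} = 0
g(2) = mex{0} = 1
g(3) = mex{0} = 1
g(4) = mex{0,1} = 2
g(5) = mex{0,1} = 2
g(6) = mex{1,2} = 0
g(7) = mex{1,2} = 0
g(8) = mex{0,2} = 1
g(9) = mex{0,2} = 1
So g(9) = 1.
Pile B is a plain Nim pile of size 4, so its Grundy value is 4.
Pile C is a plain Nim pile of size 6, so its Grundy value is 6.
By the Sprague-Grundy theorem, the Grundy value of a sum of independent games is the XOR of the component values.
Combined value = 1 XOR 4 XOR 6 = 3.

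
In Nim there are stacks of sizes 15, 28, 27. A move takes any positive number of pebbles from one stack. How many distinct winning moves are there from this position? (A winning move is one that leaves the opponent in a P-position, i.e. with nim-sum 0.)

Nim-sum: 15 ⊕ 28 ⊕ 27 = 8.
The overall nim-sum is X = 8. A stack of size p has a winning move iff p XOR X < p (reduce it to p XOR X).
  15: 15 XOR 8 = 7 < 15 — winning move (to 7).
  28: 28 XOR 8 = 20 < 28 — winning move (to 20).
  27: 27 XOR 8 = 19 < 27 — winning move (to 19).
That gives 3 winning moves.

3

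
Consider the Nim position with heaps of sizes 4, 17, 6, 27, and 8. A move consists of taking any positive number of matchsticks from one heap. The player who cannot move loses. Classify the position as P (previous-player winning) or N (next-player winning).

P-position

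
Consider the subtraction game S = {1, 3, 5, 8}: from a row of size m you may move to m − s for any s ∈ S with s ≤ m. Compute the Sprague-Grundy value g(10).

Build the Grundy sequence with g(k) = mex{g(k−s) : s ∈ {1, 3, 5, 8}, s ≤ k}:
k:     0  1  2  3  4  5  6  7  8  9 10
g(k):  0  1  0  1  0  1  0  1  2  3  2
So g(10) = 2.

2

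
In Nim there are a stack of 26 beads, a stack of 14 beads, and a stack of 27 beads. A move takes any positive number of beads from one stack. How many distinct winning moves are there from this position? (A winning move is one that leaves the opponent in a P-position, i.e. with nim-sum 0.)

3

Nim-sum: 26 ⊕ 14 ⊕ 27 = 15.
The overall nim-sum is X = 15. A stack of size p has a winning move iff p XOR X < p (reduce it to p XOR X).
  26: 26 XOR 15 = 21 < 26 — winning move (to 21).
  14: 14 XOR 15 = 1 < 14 — winning move (to 1).
  27: 27 XOR 15 = 20 < 27 — winning move (to 20).
That gives 3 winning moves.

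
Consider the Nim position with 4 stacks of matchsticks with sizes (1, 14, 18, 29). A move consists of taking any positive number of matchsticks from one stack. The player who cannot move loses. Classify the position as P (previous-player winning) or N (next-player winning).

P-position

Nim-sum: 1 XOR 14 XOR 18 XOR 29 = 0.
The nim-sum is 0, so this is a P-position: the player to move is in a losing position under optimal play.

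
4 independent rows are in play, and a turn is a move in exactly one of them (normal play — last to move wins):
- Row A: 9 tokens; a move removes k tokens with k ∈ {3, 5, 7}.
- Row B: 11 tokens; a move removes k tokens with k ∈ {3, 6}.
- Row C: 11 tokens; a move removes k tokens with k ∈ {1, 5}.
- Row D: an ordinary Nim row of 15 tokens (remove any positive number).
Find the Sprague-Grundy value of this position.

13

Build the Grundy sequence for row A with g(k) = mex{g(k−s) : s ∈ {3, 5, 7}, s ≤ k}:
g(0) = mex{} = 0
g(1) = mex{} = 0
g(2) = mex{} = 0
g(3) = mex{0} = 1
g(4) = mex{0} = 1
g(5) = mex{0} = 1
g(6) = mex{0,1} = 2
g(7) = mex{0,1} = 2
g(8) = mex{0,1} = 2
g(9) = mex{0,1,2} = 3
So g(9) = 3.
Grundy values for row B (subtraction set {3, 6}):
k:     0  1  2  3  4  5  6  7  8  9 10 11
g(k):  0  0  0  1  1  1  2  2  2  0  0  0
So g(11) = 0.
For row C, compute g(0), g(1), … with moves {1, 5}:
k:     0  1  2  3  4  5  6  7  8  9 10 11
g(k):  0  1  0  1  0  1  0  1  0  1  0  1
So g(11) = 1.
Row D is a plain Nim row of size 15, so its Grundy value is 15.
The value of a disjunctive sum is the nim-sum of the parts.
Combined value = 3 XOR 0 XOR 1 XOR 15 = 13.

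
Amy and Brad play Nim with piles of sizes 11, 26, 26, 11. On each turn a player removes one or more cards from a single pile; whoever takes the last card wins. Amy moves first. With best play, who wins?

Brad wins

In binary:
  01011  (11)
  11010  (26)
  11010  (26)
  01011  (11)
  -----
  00000  (0)
The nim-sum is 0, so this is a P-position: the player to move is in a losing position under optimal play; Amy is about to move from it and so loses — Brad wins.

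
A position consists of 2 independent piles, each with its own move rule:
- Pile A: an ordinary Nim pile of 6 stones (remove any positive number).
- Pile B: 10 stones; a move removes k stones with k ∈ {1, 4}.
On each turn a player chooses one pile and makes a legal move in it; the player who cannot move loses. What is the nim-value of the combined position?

Pile A is a plain Nim pile of size 6, so its Grundy value is 6.
Grundy values for pile B (subtraction set {1, 4}):
k:     0  1  2  3  4  5  6  7  8  9 10
g(k):  0  1  0  1  2  0  1  0  1  2  0
So g(10) = 0.
By the Sprague-Grundy theorem, the Grundy value of a sum of independent games is the XOR of the component values.
Combined value = 6 ⊕ 0 = 6.

6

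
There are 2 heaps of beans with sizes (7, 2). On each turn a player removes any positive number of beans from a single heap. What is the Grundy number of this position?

5

In binary:
  111  (7)
  010  (2)
  ---
  101  (5)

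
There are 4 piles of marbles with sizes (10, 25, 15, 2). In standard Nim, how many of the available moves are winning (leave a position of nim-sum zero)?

1

Nim-sum: 10 ^ 25 ^ 15 ^ 2 = 30.
The overall nim-sum is X = 30. A pile of size p has a winning move iff p XOR X < p (reduce it to p XOR X).
  10: 10 XOR 30 = 20 ≥ 10 — no move.
  25: 25 XOR 30 = 7 < 25 — winning move (to 7).
  15: 15 XOR 30 = 17 ≥ 15 — no move.
  2: 2 XOR 30 = 28 ≥ 2 — no move.
That gives 1 winning move.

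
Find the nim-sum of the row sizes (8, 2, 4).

Bitwise XOR of the heap sizes:
  1000  (8)
  0010  (2)
  0100  (4)
  ----
  1110  (14)

14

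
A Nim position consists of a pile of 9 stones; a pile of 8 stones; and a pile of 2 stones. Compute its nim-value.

3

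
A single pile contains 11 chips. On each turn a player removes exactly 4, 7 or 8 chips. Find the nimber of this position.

Compute g(0), g(1), … for moves {4, 7, 8}:
g(0) = mex{} = 0
g(1) = mex{} = 0
g(2) = mex{} = 0
g(3) = mex{} = 0
g(4) = mex{0} = 1
g(5) = mex{0} = 1
g(6) = mex{0} = 1
g(7) = mex{0} = 1
g(8) = mex{0,1} = 2
g(9) = mex{0,1} = 2
g(10) = mex{0,1} = 2
g(11) = mex{0,1} = 2
So g(11) = 2.

2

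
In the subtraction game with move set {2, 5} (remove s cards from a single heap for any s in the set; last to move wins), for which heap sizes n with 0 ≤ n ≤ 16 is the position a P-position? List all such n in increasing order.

0, 1, 4, 7, 8, 11, 14, 15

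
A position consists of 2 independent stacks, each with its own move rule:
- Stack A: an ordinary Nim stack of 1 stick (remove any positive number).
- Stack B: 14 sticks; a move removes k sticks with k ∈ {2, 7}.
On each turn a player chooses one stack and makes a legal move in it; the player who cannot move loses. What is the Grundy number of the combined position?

1

Stack A is a plain Nim stack of size 1, so its Grundy value is 1.
Build the Grundy sequence for stack B with g(k) = mex{g(k−s) : s ∈ {2, 7}, s ≤ k}:
k:     0  1  2  3  4  5  6  7  8  9 10 11 12 13 14
g(k):  0  0  1  1  0  0  1  1  2  0  0  1  1  0  0
So g(14) = 0.
By the Sprague-Grundy theorem, the Grundy value of a sum of independent games is the XOR of the component values.
Combined value = 1 XOR 0 = 1.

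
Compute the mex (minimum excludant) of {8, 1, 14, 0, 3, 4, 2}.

5

The values 0, 1, 2, 3, 4 are all present; 5 is the first non-negative integer missing from the set.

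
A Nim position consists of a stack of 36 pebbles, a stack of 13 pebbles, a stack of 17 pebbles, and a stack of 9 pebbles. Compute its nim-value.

Bitwise XOR of the heap sizes:
  100100  (36)
  001101  (13)
  010001  (17)
  001001  (9)
  ------
  110001  (49)

49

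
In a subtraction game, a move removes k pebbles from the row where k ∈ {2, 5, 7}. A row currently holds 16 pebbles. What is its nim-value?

Build the Grundy sequence with g(k) = mex{g(k−s) : s ∈ {2, 5, 7}, s ≤ k}:
k:     0  1  2  3  4  5  6  7  8  9 10 11 12 13 14 15 16
g(k):  0  0  1  1  0  2  1  3  2  2  0  3  1  0  0  1  1
So g(16) = 1.

1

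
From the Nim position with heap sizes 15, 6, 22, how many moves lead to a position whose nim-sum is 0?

Nim-sum: 15 XOR 6 XOR 22 = 31.
The overall nim-sum is X = 31. A heap of size p has a winning move iff p XOR X < p (reduce it to p XOR X).
  15: 15 XOR 31 = 16 ≥ 15 — no move.
  6: 6 XOR 31 = 25 ≥ 6 — no move.
  22: 22 XOR 31 = 9 < 22 — winning move (to 9).
That gives 1 winning move.

1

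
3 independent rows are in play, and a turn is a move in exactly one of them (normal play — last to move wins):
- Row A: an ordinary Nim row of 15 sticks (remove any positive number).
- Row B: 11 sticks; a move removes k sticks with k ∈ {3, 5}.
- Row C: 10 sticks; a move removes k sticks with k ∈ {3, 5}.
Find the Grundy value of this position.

14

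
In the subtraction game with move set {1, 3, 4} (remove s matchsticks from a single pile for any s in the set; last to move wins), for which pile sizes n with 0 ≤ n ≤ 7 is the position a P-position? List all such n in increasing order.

0, 2, 7

Build the Grundy sequence with g(k) = mex{g(k−s) : s ∈ {1, 3, 4}, s ≤ k}:
g(0) = mex{} = 0
g(1) = mex{0} = 1
g(2) = mex{1} = 0
g(3) = mex{0} = 1
g(4) = mex{0,1} = 2
g(5) = mex{0,1,2} = 3
g(6) = mex{0,1,3} = 2
g(7) = mex{1,2} = 0
The P-positions (g = 0) in 0..7 are 0, 2, 7.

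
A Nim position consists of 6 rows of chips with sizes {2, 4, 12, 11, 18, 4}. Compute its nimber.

23

Nim-sum: 2 ^ 4 ^ 12 ^ 11 ^ 18 ^ 4 = 23.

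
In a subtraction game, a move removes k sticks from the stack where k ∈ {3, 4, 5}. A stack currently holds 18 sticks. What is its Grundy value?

Compute g(0), g(1), … for moves {3, 4, 5}:
k:     0  1  2  3  4  5  6  7  8  9 10 11 12 13 14 15 16 17 18
g(k):  0  0  0  1  1  1  2  2  0  0  0  1  1  1  2  2  0  0  0
So g(18) = 0.

0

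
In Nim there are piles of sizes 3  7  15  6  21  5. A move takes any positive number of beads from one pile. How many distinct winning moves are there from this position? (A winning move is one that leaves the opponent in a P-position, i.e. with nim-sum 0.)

1

Bitwise XOR of the heap sizes:
  00011  (3)
  00111  (7)
  01111  (15)
  00110  (6)
  10101  (21)
  00101  (5)
  -----
  11101  (29)
The overall nim-sum is X = 29. A pile of size p has a winning move iff p XOR X < p (reduce it to p XOR X).
  3: 3 XOR 29 = 30 ≥ 3 — no move.
  7: 7 XOR 29 = 26 ≥ 7 — no move.
  15: 15 XOR 29 = 18 ≥ 15 — no move.
  6: 6 XOR 29 = 27 ≥ 6 — no move.
  21: 21 XOR 29 = 8 < 21 — winning move (to 8).
  5: 5 XOR 29 = 24 ≥ 5 — no move.
That gives 1 winning move.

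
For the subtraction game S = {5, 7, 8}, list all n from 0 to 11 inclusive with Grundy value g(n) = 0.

0, 1, 2, 3, 4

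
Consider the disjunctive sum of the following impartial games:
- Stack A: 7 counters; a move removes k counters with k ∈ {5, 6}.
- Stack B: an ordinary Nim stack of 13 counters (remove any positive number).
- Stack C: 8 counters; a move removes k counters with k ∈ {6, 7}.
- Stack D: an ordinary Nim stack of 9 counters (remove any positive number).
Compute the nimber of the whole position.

4

Build the Grundy sequence for stack A with g(k) = mex{g(k−s) : s ∈ {5, 6}, s ≤ k}:
g(0) = mex{} = 0
g(1) = mex{} = 0
g(2) = mex{} = 0
g(3) = mex{} = 0
g(4) = mex{} = 0
g(5) = mex{0} = 1
g(6) = mex{0} = 1
g(7) = mex{0} = 1
So g(7) = 1.
Stack B is a plain Nim stack of size 13, so its Grundy value is 13.
For stack C, compute g(0), g(1), … with moves {6, 7}:
k:     0  1  2  3  4  5  6  7  8
g(k):  0  0  0  0  0  0  1  1  1
So g(8) = 1.
Stack D is a plain Nim stack of size 9, so its Grundy value is 9.
By the Sprague-Grundy theorem, the Grundy value of a sum of independent games is the XOR of the component values.
Combined value = 1 ⊕ 13 ⊕ 1 ⊕ 9 = 4.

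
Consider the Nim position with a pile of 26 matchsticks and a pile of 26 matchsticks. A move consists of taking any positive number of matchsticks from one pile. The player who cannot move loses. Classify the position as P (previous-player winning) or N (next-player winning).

P-position

Nim-sum: 26 ⊕ 26 = 0.
The nim-sum is 0, so this is a P-position: the player to move is in a losing position under optimal play.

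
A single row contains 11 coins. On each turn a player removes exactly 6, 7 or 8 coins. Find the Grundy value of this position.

1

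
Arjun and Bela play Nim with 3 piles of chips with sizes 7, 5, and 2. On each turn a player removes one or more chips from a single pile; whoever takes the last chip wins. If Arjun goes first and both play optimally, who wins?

Bela wins

Compute the nim-sum pairwise:
7 XOR 5 = 2
2 XOR 2 = 0
The nim-sum is 0, so this is a P-position: the player to move is in a losing position under optimal play; Arjun is about to move from it and so loses — Bela wins.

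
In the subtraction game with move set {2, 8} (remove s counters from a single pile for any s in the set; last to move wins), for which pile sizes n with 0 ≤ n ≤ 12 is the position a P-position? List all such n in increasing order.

0, 1, 4, 5, 10, 11

Grundy values for subtraction set {2, 8}:
k:     0  1  2  3  4  5  6  7  8  9 10 11 12
g(k):  0  0  1  1  0  0  1  1  2  2  0  0  1
The P-positions (g = 0) in 0..12 are 0, 1, 4, 5, 10, 11.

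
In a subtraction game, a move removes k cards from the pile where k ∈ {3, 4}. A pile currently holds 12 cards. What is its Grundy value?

Grundy values for subtraction set {3, 4}:
k:     0  1  2  3  4  5  6  7  8  9 10 11 12
g(k):  0  0  0  1  1  1  2  0  0  0  1  1  1
So g(12) = 1.

1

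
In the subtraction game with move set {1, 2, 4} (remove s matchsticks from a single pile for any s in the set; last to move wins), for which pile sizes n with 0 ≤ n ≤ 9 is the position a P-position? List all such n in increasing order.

0, 3, 6, 9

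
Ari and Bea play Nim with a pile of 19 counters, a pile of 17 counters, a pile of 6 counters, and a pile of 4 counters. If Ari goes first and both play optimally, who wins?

Bitwise XOR of the heap sizes:
  10011  (19)
  10001  (17)
  00110  (6)
  00100  (4)
  -----
  00000  (0)
The nim-sum is 0, so this is a P-position: the player to move is in a losing position under optimal play; Ari is about to move from it and so loses — Bea wins.

Bea wins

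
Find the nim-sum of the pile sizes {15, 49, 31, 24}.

57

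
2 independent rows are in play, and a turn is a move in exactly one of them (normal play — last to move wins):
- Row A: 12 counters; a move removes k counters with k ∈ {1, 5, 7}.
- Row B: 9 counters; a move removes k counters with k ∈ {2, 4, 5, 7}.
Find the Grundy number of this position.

Build the Grundy sequence for row A with g(k) = mex{g(k−s) : s ∈ {1, 5, 7}, s ≤ k}:
k:     0  1  2  3  4  5  6  7  8  9 10 11 12
g(k):  0  1  0  1  0  1  0  1  0  1  0  1  0
So g(12) = 0.
Build the Grundy sequence for row B with g(k) = mex{g(k−s) : s ∈ {2, 4, 5, 7}, s ≤ k}:
k:     0  1  2  3  4  5  6  7  8  9
g(k):  0  0  1  1  2  2  3  3  4  0
So g(9) = 0.
The value of a disjunctive sum is the nim-sum of the parts.
Combined value = 0 ⊕ 0 = 0.

0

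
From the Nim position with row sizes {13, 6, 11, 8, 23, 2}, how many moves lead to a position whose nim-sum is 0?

In binary:
  01101  (13)
  00110  (6)
  01011  (11)
  01000  (8)
  10111  (23)
  00010  (2)
  -----
  11101  (29)
The overall nim-sum is X = 29. A row of size p has a winning move iff p XOR X < p (reduce it to p XOR X).
  13: 13 XOR 29 = 16 ≥ 13 — no move.
  6: 6 XOR 29 = 27 ≥ 6 — no move.
  11: 11 XOR 29 = 22 ≥ 11 — no move.
  8: 8 XOR 29 = 21 ≥ 8 — no move.
  23: 23 XOR 29 = 10 < 23 — winning move (to 10).
  2: 2 XOR 29 = 31 ≥ 2 — no move.
That gives 1 winning move.

1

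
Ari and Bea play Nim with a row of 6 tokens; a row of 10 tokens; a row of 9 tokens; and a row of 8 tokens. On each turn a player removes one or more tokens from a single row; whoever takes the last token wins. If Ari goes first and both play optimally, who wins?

Ari wins

Nim-sum: 6 XOR 10 XOR 9 XOR 8 = 13.
The nim-sum is 13 ≠ 0, so this is an N-position: the player to move can win; Ari has a winning move.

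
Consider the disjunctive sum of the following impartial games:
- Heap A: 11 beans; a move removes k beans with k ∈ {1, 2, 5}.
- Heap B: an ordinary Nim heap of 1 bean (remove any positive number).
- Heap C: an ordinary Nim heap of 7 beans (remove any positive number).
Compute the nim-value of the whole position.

Build the Grundy sequence for heap A with g(k) = mex{g(k−s) : s ∈ {1, 2, 5}, s ≤ k}:
g(0) = mex{} = 0
g(1) = mex{0} = 1
g(2) = mex{0,1} = 2
g(3) = mex{1,2} = 0
g(4) = mex{0,2} = 1
g(5) = mex{0,1} = 2
g(6) = mex{1,2} = 0
g(7) = mex{0,2} = 1
g(8) = mex{0,1} = 2
g(9) = mex{1,2} = 0
g(10) = mex{0,2} = 1
g(11) = mex{0,1} = 2
So g(11) = 2.
Heap B is a plain Nim heap of size 1, so its Grundy value is 1.
Heap C is a plain Nim heap of size 7, so its Grundy value is 7.
By the Sprague-Grundy theorem, the Grundy value of a sum of independent games is the XOR of the component values.
Combined value = 2 ⊕ 1 ⊕ 7 = 4.

4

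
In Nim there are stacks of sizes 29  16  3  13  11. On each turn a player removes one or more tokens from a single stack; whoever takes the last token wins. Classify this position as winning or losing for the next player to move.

Write each in binary and XOR column by column:
  11101  (29)
  10000  (16)
  00011  (3)
  01101  (13)
  01011  (11)
  -----
  01000  (8)
The nim-sum is 8 ≠ 0, so this is an N-position: the player to move can win.

Winning position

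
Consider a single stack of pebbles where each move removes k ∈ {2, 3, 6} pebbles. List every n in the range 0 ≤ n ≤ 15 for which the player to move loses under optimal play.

Grundy values for subtraction set {2, 3, 6}:
k:     0  1  2  3  4  5  6  7  8  9 10 11 12 13 14 15
g(k):  0  0  1  1  2  0  3  1  2  0  0  1  1  2  0  3
The P-positions (g = 0) in 0..15 are 0, 1, 5, 9, 10, 14.

0, 1, 5, 9, 10, 14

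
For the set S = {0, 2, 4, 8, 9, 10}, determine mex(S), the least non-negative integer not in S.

1

0 is in the set but 1 is not, so the mex is 1.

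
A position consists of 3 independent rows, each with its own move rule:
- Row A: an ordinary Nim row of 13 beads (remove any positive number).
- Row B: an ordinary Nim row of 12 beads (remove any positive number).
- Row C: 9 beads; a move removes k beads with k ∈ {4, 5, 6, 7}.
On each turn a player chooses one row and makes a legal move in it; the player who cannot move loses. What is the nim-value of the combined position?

3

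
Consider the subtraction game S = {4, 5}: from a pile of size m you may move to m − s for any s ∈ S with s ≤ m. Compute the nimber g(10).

Grundy values for subtraction set {4, 5}:
k:     0  1  2  3  4  5  6  7  8  9 10
g(k):  0  0  0  0  1  1  1  1  2  0  0
So g(10) = 0.

0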